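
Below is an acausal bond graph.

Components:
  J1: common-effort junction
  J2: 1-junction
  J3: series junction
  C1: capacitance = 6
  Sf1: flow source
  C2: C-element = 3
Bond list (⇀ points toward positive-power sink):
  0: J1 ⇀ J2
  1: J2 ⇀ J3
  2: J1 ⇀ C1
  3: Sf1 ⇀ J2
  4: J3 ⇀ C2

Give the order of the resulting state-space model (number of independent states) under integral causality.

2  (C1, C2 all integral)

#3 stroke at Sf1  (Sf1: flow source, stroke at near end)
#0 stroke at J2  (common-f at J2 fixed by 3)
#1 stroke at J2  (1-jn J2 has f-setter on 3)
#4 stroke at J3  (J3 flow already set via bond 1)
#2 stroke at J1  (J1 needs exactly one e-in)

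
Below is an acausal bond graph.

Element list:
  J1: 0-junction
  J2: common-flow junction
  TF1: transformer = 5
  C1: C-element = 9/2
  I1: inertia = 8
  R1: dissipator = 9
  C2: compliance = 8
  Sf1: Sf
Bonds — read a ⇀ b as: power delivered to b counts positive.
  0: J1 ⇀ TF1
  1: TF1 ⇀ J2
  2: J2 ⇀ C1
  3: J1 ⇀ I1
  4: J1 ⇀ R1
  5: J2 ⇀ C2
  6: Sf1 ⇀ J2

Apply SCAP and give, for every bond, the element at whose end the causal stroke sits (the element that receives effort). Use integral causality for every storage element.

b0 stroke at TF1
b1 stroke at J2
b2 stroke at J2
b3 stroke at I1
b4 stroke at J1
b5 stroke at J2
b6 stroke at Sf1

bond 6 |Sf1  (source Sf1 imposes f)
bond 1 |J2  (J2: bond 6 brought flow, rest push out)
bond 2 |J2  (common-f at J2 fixed by 6)
bond 5 |J2  (J2 flow already set via bond 6)
bond 0 |TF1  (through TF1, causality passes straight; one stroke at TF1)
bond 3 |I1  (I1 outputs flow p/I1)
bond 4 |J1  (J1: last free bond brings effort in)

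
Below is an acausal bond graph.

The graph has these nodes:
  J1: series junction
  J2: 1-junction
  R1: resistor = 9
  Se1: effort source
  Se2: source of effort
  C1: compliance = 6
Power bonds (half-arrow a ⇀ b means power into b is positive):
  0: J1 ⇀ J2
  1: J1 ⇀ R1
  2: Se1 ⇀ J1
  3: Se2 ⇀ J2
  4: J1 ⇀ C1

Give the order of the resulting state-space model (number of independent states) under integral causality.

1  (C1 all integral)

β2 stroke→J1  (Se1 (Se) sets effort on bond)
β3 stroke→J2  (Se2 (Se) sets effort on bond)
β0 stroke→J1  (only one flow-in slot at J2)
β4 stroke→J1  (C1 outputs effort q/C1)
β1 stroke→R1  (closing 1-jn rule on J1)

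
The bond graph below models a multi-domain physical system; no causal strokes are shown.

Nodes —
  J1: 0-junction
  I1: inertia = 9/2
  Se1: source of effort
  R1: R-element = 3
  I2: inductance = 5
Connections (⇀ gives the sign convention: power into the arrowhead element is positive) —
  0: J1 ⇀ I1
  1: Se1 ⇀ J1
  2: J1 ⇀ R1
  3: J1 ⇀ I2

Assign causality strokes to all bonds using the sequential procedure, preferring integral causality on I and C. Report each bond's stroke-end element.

bond 1 stroke→J1  (Se1 fixes effort; stroke away)
bond 0 stroke→I1  (J1: bond 1 brought effort, rest push out)
bond 2 stroke→R1  (J1: bond 1 brought effort, rest push out)
bond 3 stroke→I2  (J1: bond 1 brought effort, rest push out)

b0 →I1
b1 →J1
b2 →R1
b3 →I2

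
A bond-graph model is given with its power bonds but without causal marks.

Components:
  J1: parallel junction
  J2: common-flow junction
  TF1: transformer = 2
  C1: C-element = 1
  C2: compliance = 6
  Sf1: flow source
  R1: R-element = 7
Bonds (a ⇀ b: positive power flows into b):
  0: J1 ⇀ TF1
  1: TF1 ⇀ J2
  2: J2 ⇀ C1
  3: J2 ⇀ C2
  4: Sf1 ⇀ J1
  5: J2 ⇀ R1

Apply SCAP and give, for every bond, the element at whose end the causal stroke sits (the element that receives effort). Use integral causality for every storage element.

β4 stroke→Sf1  (Sf1 (Sf) sets flow on bond)
β0 stroke→J1  (closing 0-jn rule on J1)
β1 stroke→TF1  (TF1: transformer flips bond 0)
β2 stroke→J2  (J2 flow already set via bond 1)
β3 stroke→J2  (1-jn J2 has f-setter on 1)
β5 stroke→J2  (common-f at J2 fixed by 1)

bond 0 stroke at J1
bond 1 stroke at TF1
bond 2 stroke at J2
bond 3 stroke at J2
bond 4 stroke at Sf1
bond 5 stroke at J2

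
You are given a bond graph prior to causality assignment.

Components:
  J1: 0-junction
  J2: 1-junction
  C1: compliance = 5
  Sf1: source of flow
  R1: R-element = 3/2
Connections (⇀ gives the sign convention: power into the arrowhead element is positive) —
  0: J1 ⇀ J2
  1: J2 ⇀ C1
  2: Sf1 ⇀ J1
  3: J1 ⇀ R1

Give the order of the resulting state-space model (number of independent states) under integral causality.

1  (C1 all integral)

bond 2 |Sf1  (Sf1 fixes flow; stroke at Sf1)
bond 1 |J2  (C1 integral (e out))
bond 0 |J1  (J2: last free bond brings flow in)
bond 3 |R1  (0-jn J1 has e-setter on 0)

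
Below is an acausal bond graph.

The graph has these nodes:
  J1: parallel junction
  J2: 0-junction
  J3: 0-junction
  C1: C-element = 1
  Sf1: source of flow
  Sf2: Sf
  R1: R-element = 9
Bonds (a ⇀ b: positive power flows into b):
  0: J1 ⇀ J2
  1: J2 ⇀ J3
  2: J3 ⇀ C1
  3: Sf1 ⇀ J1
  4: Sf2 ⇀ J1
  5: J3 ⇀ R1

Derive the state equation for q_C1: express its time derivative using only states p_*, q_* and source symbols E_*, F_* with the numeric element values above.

#3 |Sf1  (Sf1 (Sf) sets flow on bond)
#4 |Sf2  (Sf2 (Sf) sets flow on bond)
#0 |J1  (only one effort-in slot at J1)
#1 |J2  (only one effort-in slot at J2)
#2 |J3  (C1 outputs effort q/C1)
#5 |R1  (common-e at J3 fixed by 2)

dq_C1/dt = F_Sf1 + F_Sf2 - q_C1/9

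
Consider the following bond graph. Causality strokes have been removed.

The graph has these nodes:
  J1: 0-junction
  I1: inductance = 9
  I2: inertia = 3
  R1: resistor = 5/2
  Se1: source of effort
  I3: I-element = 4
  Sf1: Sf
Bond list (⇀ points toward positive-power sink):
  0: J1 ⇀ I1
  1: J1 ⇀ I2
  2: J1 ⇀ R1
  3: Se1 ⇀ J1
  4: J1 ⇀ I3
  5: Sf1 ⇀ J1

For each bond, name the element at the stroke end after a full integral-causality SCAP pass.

#0 stroke→I1
#1 stroke→I2
#2 stroke→R1
#3 stroke→J1
#4 stroke→I3
#5 stroke→Sf1

#3 stroke at J1  (Se1: effort source, stroke at far end)
#5 stroke at Sf1  (Sf1 (Sf) sets flow on bond)
#0 stroke at I1  (common-e at J1 fixed by 3)
#1 stroke at I2  (J1: bond 3 brought effort, rest push out)
#2 stroke at R1  (common-e at J1 fixed by 3)
#4 stroke at I3  (J1: bond 3 brought effort, rest push out)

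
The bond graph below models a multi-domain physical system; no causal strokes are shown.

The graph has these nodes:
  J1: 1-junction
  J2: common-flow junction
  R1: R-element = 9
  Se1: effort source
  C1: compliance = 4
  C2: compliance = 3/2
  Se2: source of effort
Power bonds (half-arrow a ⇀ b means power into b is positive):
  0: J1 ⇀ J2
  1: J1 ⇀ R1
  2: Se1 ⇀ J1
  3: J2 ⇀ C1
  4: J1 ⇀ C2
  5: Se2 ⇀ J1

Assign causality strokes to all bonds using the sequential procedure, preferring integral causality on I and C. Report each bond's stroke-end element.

#2 →J1  (Se1: effort source, stroke at far end)
#5 →J1  (Se2 fixes effort; stroke away)
#3 →J2  (C1 outputs effort q/C1)
#0 →J1  (only one flow-in slot at J2)
#4 →J1  (C2 integral (e out))
#1 →R1  (closing 1-jn rule on J1)

β0 |J1
β1 |R1
β2 |J1
β3 |J2
β4 |J1
β5 |J1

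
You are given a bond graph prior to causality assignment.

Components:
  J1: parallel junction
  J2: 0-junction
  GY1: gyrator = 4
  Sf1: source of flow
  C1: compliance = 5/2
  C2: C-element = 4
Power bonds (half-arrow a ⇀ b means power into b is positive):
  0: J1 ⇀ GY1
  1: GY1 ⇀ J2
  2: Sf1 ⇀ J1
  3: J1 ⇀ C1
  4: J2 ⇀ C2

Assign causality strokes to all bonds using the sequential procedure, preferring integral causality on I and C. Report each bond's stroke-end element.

β2 |Sf1  (Sf1 fixes flow; stroke at Sf1)
β3 |J1  (C1 integral (e out))
β0 |GY1  (0-jn J1 has e-setter on 3)
β1 |GY1  (GY1: gyrator matches bond 0)
β4 |J2  (only one effort-in slot at J2)

bond 0 stroke→GY1
bond 1 stroke→GY1
bond 2 stroke→Sf1
bond 3 stroke→J1
bond 4 stroke→J2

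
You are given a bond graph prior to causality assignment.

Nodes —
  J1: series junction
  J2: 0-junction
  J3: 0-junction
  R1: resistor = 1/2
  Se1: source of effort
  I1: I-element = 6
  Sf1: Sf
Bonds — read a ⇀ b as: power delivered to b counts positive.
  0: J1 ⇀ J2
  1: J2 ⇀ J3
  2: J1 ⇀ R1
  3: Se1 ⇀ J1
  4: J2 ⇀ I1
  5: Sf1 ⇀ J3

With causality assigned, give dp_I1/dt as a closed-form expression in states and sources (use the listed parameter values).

#3 |J1  (Se1 fixes effort; stroke away)
#5 |Sf1  (Sf1 fixes flow; stroke at Sf1)
#1 |J3  (closing 0-jn rule on J3)
#4 |I1  (prefer integral on I1)
#0 |J2  (only one effort-in slot at J2)
#2 |J1  (common-f at J1 fixed by 0)

dp_I1/dt = E_Se1 + F_Sf1/2 - p_I1/12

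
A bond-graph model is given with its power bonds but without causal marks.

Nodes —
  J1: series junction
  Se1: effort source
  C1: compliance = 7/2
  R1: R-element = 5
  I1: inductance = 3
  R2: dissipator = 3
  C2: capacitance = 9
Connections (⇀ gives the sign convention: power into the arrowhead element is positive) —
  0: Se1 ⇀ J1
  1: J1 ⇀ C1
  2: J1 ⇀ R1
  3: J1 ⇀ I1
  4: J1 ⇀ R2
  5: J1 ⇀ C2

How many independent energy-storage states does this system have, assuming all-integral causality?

3  (C1, C2, I1 all integral)

bond 0 |J1  (Se1: effort source, stroke at far end)
bond 1 |J1  (C1: C, integral causality)
bond 3 |I1  (I1 outputs flow p/I1)
bond 2 |J1  (common-f at J1 fixed by 3)
bond 4 |J1  (J1: bond 3 brought flow, rest push out)
bond 5 |J1  (common-f at J1 fixed by 3)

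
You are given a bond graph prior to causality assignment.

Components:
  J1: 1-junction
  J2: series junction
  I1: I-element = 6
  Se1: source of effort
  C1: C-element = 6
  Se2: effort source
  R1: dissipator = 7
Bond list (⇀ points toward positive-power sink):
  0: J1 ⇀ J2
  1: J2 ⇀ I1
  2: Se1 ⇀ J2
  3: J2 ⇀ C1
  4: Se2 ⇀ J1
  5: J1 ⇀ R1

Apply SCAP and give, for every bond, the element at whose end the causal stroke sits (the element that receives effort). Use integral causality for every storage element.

#2 stroke→J2  (Se1 (Se) sets effort on bond)
#4 stroke→J1  (Se2 (Se) sets effort on bond)
#1 stroke→I1  (I1 integral (f out))
#0 stroke→J2  (1-jn J2 has f-setter on 1)
#3 stroke→J2  (1-jn J2 has f-setter on 1)
#5 stroke→J1  (J1 flow already set via bond 0)

b0 stroke→J2
b1 stroke→I1
b2 stroke→J2
b3 stroke→J2
b4 stroke→J1
b5 stroke→J1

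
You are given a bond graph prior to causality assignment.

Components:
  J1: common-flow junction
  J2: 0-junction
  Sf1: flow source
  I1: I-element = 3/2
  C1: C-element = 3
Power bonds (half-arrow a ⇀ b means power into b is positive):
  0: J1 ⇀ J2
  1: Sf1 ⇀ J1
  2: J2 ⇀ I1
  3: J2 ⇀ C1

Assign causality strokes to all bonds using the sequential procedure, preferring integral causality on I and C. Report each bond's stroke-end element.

b0 →J1
b1 →Sf1
b2 →I1
b3 →J2

bond 1 stroke at Sf1  (source Sf1 imposes f)
bond 0 stroke at J1  (1-jn J1 has f-setter on 1)
bond 2 stroke at I1  (I1: I, integral causality)
bond 3 stroke at J2  (only one effort-in slot at J2)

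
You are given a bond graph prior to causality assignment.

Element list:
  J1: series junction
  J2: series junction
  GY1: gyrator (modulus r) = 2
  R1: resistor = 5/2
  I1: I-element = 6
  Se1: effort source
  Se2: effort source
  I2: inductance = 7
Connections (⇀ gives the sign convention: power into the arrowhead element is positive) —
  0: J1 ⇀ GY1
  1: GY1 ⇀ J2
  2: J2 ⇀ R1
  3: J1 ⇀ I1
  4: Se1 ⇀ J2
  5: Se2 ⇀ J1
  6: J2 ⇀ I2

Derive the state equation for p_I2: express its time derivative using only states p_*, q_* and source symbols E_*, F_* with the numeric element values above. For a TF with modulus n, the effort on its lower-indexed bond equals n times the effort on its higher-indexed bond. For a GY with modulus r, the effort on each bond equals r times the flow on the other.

#4 stroke at J2  (Se1: effort source, stroke at far end)
#5 stroke at J1  (Se2 fixes effort; stroke away)
#3 stroke at I1  (I1 integral (f out))
#0 stroke at J1  (1-jn J1 has f-setter on 3)
#1 stroke at J2  (GY GY1: same side as bond 0)
#6 stroke at I2  (prefer integral on I2)
#2 stroke at J2  (common-f at J2 fixed by 6)

dp_I2/dt = E_Se1 + p_I1/3 - 5*p_I2/14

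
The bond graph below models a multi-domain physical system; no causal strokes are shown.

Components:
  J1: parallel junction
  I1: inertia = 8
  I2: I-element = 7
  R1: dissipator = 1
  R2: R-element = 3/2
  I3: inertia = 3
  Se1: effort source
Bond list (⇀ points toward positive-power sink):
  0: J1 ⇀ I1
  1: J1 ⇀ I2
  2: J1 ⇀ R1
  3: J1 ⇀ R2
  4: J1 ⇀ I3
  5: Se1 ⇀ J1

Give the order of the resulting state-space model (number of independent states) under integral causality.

3  (I1, I2, I3 all integral)

β5 stroke→J1  (Se1 fixes effort; stroke away)
β0 stroke→I1  (J1 effort already set via bond 5)
β1 stroke→I2  (J1 effort already set via bond 5)
β2 stroke→R1  (common-e at J1 fixed by 5)
β3 stroke→R2  (common-e at J1 fixed by 5)
β4 stroke→I3  (0-jn J1 has e-setter on 5)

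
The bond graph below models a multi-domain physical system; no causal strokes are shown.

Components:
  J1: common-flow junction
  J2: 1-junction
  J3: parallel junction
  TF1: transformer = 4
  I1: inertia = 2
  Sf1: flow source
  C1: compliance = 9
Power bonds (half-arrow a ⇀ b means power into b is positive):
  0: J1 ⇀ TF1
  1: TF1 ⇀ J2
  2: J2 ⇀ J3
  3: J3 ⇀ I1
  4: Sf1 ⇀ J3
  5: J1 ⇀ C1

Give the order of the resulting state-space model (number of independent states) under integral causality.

#4 →Sf1  (Sf1: flow source, stroke at near end)
#3 →I1  (I1: I, integral causality)
#2 →J3  (only one effort-in slot at J3)
#1 →J2  (J2 flow already set via bond 2)
#0 →TF1  (through TF1, causality passes straight; one stroke at TF1)
#5 →J1  (common-f at J1 fixed by 0)

2  (C1, I1 all integral)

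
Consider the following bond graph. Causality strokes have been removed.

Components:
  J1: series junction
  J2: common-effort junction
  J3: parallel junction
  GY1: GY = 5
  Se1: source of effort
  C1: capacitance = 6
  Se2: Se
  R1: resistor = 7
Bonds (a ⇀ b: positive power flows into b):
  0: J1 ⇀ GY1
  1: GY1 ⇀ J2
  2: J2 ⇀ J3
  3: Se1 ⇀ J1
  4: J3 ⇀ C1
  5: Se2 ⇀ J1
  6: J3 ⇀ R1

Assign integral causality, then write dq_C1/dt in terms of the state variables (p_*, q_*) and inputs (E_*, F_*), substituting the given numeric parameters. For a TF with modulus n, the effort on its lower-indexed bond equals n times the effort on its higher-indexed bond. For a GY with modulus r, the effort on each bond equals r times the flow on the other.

#3 stroke→J1  (source Se1 imposes e)
#5 stroke→J1  (source Se2 imposes e)
#0 stroke→GY1  (closing 1-jn rule on J1)
#1 stroke→GY1  (GY GY1: same side as bond 0)
#2 stroke→J2  (J2: last free bond brings effort in)
#4 stroke→J3  (C1 integral (e out))
#6 stroke→R1  (J3 effort already set via bond 4)

dq_C1/dt = E_Se1/5 + E_Se2/5 - q_C1/42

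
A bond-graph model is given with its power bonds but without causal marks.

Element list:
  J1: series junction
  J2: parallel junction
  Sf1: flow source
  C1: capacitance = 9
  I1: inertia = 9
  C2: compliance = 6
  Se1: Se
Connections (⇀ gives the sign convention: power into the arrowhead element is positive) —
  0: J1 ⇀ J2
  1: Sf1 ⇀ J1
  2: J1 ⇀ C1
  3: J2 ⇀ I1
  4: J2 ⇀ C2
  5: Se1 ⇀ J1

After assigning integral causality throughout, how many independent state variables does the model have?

#1 stroke at Sf1  (Sf1 fixes flow; stroke at Sf1)
#5 stroke at J1  (Se1 fixes effort; stroke away)
#0 stroke at J1  (1-jn J1 has f-setter on 1)
#2 stroke at J1  (common-f at J1 fixed by 1)
#3 stroke at I1  (prefer integral on I1)
#4 stroke at J2  (J2: last free bond brings effort in)

3  (C1, C2, I1 all integral)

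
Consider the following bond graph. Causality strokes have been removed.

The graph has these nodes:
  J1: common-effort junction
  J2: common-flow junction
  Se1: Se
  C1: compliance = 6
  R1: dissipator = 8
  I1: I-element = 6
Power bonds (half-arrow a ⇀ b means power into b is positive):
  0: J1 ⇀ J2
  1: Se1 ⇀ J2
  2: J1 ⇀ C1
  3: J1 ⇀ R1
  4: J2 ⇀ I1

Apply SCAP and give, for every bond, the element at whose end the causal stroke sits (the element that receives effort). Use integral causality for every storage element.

#1 stroke→J2  (Se1: effort source, stroke at far end)
#2 stroke→J1  (C1: C, integral causality)
#0 stroke→J2  (J1: bond 2 brought effort, rest push out)
#3 stroke→R1  (J1: bond 2 brought effort, rest push out)
#4 stroke→I1  (J2: last free bond brings flow in)

β0 stroke at J2
β1 stroke at J2
β2 stroke at J1
β3 stroke at R1
β4 stroke at I1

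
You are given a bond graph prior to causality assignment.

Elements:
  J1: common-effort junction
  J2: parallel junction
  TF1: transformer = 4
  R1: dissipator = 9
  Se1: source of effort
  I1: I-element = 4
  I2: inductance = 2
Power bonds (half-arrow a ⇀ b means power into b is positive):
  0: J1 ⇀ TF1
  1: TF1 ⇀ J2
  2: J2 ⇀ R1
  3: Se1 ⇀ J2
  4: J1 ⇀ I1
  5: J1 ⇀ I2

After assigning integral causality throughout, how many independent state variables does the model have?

b3 |J2  (source Se1 imposes e)
b1 |TF1  (J2 effort already set via bond 3)
b2 |R1  (0-jn J2 has e-setter on 3)
b0 |J1  (TF1 one-in-one-out from 1)
b4 |I1  (common-e at J1 fixed by 0)
b5 |I2  (common-e at J1 fixed by 0)

2  (I1, I2 all integral)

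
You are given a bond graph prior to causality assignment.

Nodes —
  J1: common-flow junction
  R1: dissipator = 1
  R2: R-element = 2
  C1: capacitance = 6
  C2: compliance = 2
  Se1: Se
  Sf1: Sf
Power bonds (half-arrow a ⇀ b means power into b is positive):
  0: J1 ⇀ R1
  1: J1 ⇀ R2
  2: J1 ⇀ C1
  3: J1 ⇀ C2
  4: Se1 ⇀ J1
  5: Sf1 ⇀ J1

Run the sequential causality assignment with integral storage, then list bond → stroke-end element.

#0 |J1
#1 |J1
#2 |J1
#3 |J1
#4 |J1
#5 |Sf1

b4 |J1  (Se1 fixes effort; stroke away)
b5 |Sf1  (Sf1: flow source, stroke at near end)
b0 |J1  (J1: bond 5 brought flow, rest push out)
b1 |J1  (1-jn J1 has f-setter on 5)
b2 |J1  (1-jn J1 has f-setter on 5)
b3 |J1  (J1: bond 5 brought flow, rest push out)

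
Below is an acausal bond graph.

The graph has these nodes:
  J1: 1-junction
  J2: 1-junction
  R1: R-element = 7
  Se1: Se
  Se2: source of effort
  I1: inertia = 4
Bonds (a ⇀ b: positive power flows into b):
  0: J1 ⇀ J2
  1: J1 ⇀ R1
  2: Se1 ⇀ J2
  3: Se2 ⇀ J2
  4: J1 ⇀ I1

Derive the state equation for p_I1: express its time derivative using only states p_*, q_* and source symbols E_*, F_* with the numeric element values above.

dp_I1/dt = E_Se1 + E_Se2 - 7*p_I1/4

bond 2 →J2  (Se1: effort source, stroke at far end)
bond 3 →J2  (source Se2 imposes e)
bond 0 →J1  (J2 needs exactly one f-in)
bond 4 →I1  (I1 outputs flow p/I1)
bond 1 →J1  (1-jn J1 has f-setter on 4)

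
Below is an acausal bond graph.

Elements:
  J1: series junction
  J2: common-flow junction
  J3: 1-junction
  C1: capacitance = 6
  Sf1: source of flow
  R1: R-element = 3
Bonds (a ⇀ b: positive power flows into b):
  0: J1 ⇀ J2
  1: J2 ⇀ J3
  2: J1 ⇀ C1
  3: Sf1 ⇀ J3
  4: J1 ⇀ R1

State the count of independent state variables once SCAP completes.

1  (C1 all integral)

#3 stroke→Sf1  (source Sf1 imposes f)
#1 stroke→J3  (common-f at J3 fixed by 3)
#0 stroke→J2  (1-jn J2 has f-setter on 1)
#2 stroke→J1  (common-f at J1 fixed by 0)
#4 stroke→J1  (1-jn J1 has f-setter on 0)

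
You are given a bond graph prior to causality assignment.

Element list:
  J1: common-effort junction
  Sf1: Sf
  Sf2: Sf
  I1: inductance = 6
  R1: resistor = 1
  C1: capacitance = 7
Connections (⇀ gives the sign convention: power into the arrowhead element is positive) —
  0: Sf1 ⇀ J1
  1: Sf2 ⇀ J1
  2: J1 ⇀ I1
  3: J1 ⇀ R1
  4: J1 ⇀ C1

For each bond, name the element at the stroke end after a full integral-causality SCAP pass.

β0 →Sf1  (Sf1 (Sf) sets flow on bond)
β1 →Sf2  (Sf2 (Sf) sets flow on bond)
β2 →I1  (I1 integral (f out))
β4 →J1  (prefer integral on C1)
β3 →R1  (0-jn J1 has e-setter on 4)

b0 stroke→Sf1
b1 stroke→Sf2
b2 stroke→I1
b3 stroke→R1
b4 stroke→J1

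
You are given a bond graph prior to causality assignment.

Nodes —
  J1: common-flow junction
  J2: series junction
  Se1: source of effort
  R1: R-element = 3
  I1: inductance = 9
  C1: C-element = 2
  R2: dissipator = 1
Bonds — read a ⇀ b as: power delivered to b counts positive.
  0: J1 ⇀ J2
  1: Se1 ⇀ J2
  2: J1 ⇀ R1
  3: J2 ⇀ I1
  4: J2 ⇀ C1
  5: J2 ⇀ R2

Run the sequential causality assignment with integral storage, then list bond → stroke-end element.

#1 stroke at J2  (Se1 fixes effort; stroke away)
#3 stroke at I1  (I1 outputs flow p/I1)
#0 stroke at J2  (common-f at J2 fixed by 3)
#4 stroke at J2  (J2: bond 3 brought flow, rest push out)
#5 stroke at J2  (common-f at J2 fixed by 3)
#2 stroke at J1  (1-jn J1 has f-setter on 0)

β0 |J2
β1 |J2
β2 |J1
β3 |I1
β4 |J2
β5 |J2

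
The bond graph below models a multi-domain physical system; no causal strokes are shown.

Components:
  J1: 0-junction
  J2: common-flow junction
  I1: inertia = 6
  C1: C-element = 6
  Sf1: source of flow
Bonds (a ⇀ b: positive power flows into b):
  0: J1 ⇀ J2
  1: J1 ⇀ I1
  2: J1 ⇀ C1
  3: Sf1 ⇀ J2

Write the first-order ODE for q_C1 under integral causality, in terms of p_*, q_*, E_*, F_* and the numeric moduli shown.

b3 stroke→Sf1  (Sf1 fixes flow; stroke at Sf1)
b0 stroke→J2  (J2: bond 3 brought flow, rest push out)
b1 stroke→I1  (I1 integral (f out))
b2 stroke→J1  (J1 needs exactly one e-in)

dq_C1/dt = -F_Sf1 - p_I1/6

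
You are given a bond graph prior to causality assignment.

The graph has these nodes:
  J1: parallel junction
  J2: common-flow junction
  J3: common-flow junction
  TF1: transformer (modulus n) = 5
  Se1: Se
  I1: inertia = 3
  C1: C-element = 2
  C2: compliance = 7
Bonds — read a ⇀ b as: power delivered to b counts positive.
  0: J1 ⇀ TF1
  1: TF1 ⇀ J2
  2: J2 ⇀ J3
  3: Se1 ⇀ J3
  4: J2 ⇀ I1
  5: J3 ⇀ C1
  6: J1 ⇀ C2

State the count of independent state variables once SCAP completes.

3  (C1, C2, I1 all integral)

b3 stroke at J3  (source Se1 imposes e)
b4 stroke at I1  (I1 integral (f out))
b1 stroke at J2  (J2: bond 4 brought flow, rest push out)
b2 stroke at J2  (J2 flow already set via bond 4)
b5 stroke at J3  (common-f at J3 fixed by 2)
b0 stroke at TF1  (through TF1, causality passes straight; one stroke at TF1)
b6 stroke at J1  (only one effort-in slot at J1)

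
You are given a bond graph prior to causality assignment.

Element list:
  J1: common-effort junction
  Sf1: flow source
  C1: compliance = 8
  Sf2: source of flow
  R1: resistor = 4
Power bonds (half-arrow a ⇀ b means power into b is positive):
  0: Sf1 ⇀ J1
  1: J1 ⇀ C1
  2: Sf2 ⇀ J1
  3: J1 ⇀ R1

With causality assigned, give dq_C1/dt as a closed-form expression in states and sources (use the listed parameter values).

dq_C1/dt = F_Sf1 + F_Sf2 - q_C1/32

#0 →Sf1  (source Sf1 imposes f)
#2 →Sf2  (Sf2 (Sf) sets flow on bond)
#1 →J1  (C1 integral (e out))
#3 →R1  (J1 effort already set via bond 1)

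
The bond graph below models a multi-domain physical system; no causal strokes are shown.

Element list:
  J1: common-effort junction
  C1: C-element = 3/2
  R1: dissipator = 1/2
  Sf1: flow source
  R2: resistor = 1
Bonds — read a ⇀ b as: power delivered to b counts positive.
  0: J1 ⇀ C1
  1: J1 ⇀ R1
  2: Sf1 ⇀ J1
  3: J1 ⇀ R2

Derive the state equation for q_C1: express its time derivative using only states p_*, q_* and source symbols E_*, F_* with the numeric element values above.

dq_C1/dt = F_Sf1 - 2*q_C1

β2 stroke at Sf1  (source Sf1 imposes f)
β0 stroke at J1  (C1 outputs effort q/C1)
β1 stroke at R1  (J1 effort already set via bond 0)
β3 stroke at R2  (0-jn J1 has e-setter on 0)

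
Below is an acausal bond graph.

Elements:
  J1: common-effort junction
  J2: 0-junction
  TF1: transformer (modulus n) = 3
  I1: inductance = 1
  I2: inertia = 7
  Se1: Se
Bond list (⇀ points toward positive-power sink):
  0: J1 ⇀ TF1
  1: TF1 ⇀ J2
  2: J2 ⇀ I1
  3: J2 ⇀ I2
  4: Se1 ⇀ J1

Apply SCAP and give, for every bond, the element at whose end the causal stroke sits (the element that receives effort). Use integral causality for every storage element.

b4 →J1  (Se1 fixes effort; stroke away)
b0 →TF1  (J1 effort already set via bond 4)
b1 →J2  (TF TF1: opposite of bond 0)
b2 →I1  (J2 effort already set via bond 1)
b3 →I2  (0-jn J2 has e-setter on 1)

b0 stroke→TF1
b1 stroke→J2
b2 stroke→I1
b3 stroke→I2
b4 stroke→J1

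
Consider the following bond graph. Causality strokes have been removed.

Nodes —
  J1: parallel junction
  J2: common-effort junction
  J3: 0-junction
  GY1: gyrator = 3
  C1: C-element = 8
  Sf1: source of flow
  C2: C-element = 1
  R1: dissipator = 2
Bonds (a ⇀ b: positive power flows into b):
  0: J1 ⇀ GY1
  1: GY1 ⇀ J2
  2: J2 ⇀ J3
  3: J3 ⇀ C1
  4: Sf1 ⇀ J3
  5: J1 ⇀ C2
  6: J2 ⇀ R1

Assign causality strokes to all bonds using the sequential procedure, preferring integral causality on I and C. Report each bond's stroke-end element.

bond 0 →GY1
bond 1 →GY1
bond 2 →J2
bond 3 →J3
bond 4 →Sf1
bond 5 →J1
bond 6 →R1

β4 |Sf1  (Sf1: flow source, stroke at near end)
β3 |J3  (C1 integral (e out))
β2 |J2  (J3 effort already set via bond 3)
β1 |GY1  (0-jn J2 has e-setter on 2)
β6 |R1  (J2: bond 2 brought effort, rest push out)
β0 |GY1  (GY1 both-in/both-out from 1)
β5 |J1  (only one effort-in slot at J1)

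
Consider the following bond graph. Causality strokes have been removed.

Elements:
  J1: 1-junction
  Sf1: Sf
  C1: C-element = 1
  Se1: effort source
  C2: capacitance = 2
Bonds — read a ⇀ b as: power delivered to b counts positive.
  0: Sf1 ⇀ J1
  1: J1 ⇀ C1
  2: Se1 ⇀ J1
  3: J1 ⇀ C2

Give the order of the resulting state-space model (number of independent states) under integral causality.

2  (C1, C2 all integral)

bond 0 |Sf1  (Sf1: flow source, stroke at near end)
bond 2 |J1  (Se1: effort source, stroke at far end)
bond 1 |J1  (1-jn J1 has f-setter on 0)
bond 3 |J1  (J1 flow already set via bond 0)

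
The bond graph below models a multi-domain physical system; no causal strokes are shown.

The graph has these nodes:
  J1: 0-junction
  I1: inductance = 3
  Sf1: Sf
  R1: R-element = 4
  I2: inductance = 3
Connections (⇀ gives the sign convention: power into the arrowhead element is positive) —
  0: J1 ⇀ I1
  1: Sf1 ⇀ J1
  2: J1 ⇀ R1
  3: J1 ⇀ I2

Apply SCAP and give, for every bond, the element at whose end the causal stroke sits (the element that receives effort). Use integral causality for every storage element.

b0 stroke→I1
b1 stroke→Sf1
b2 stroke→J1
b3 stroke→I2

b1 stroke→Sf1  (Sf1 (Sf) sets flow on bond)
b0 stroke→I1  (I1: I, integral causality)
b3 stroke→I2  (I2 outputs flow p/I2)
b2 stroke→J1  (J1 needs exactly one e-in)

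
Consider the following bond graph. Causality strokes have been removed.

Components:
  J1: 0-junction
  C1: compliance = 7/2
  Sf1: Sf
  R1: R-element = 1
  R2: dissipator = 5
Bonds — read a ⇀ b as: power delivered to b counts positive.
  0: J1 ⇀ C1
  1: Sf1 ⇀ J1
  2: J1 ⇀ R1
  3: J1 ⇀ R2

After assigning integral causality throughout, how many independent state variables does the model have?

1  (C1 all integral)

b1 stroke→Sf1  (Sf1 fixes flow; stroke at Sf1)
b0 stroke→J1  (C1 integral (e out))
b2 stroke→R1  (0-jn J1 has e-setter on 0)
b3 stroke→R2  (J1: bond 0 brought effort, rest push out)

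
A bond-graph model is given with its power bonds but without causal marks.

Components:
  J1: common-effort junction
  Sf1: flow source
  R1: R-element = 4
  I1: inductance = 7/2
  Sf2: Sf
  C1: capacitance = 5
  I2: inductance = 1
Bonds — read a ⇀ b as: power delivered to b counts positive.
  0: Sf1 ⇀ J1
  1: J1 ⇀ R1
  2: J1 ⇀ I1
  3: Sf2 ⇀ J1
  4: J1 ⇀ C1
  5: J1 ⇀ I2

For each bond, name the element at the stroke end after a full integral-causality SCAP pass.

b0 stroke at Sf1
b1 stroke at R1
b2 stroke at I1
b3 stroke at Sf2
b4 stroke at J1
b5 stroke at I2

bond 0 stroke→Sf1  (Sf1 (Sf) sets flow on bond)
bond 3 stroke→Sf2  (source Sf2 imposes f)
bond 2 stroke→I1  (I1 integral (f out))
bond 4 stroke→J1  (prefer integral on C1)
bond 1 stroke→R1  (common-e at J1 fixed by 4)
bond 5 stroke→I2  (common-e at J1 fixed by 4)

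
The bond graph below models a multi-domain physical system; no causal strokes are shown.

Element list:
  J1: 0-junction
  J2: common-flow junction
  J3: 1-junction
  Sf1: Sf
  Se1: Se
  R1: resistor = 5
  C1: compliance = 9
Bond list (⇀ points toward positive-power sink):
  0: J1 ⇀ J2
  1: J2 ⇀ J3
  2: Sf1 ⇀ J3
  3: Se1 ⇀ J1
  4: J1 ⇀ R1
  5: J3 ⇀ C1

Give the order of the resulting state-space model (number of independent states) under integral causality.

β2 stroke→Sf1  (Sf1 (Sf) sets flow on bond)
β3 stroke→J1  (Se1 (Se) sets effort on bond)
β0 stroke→J2  (common-e at J1 fixed by 3)
β4 stroke→R1  (common-e at J1 fixed by 3)
β1 stroke→J3  (closing 1-jn rule on J2)
β5 stroke→J3  (J3 flow already set via bond 2)

1  (C1 all integral)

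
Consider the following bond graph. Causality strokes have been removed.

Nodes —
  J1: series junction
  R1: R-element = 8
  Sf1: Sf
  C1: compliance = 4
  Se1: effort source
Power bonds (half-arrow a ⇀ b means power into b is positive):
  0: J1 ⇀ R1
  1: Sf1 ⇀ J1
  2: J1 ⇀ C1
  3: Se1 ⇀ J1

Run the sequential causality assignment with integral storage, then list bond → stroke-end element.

β0 stroke at J1
β1 stroke at Sf1
β2 stroke at J1
β3 stroke at J1

b1 →Sf1  (Sf1 (Sf) sets flow on bond)
b3 →J1  (Se1: effort source, stroke at far end)
b0 →J1  (1-jn J1 has f-setter on 1)
b2 →J1  (1-jn J1 has f-setter on 1)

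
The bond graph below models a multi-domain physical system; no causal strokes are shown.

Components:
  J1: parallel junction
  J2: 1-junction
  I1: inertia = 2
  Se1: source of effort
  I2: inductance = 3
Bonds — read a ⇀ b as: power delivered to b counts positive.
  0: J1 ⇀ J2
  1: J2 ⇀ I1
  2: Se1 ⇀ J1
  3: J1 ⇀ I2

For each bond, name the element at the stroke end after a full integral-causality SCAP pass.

bond 2 |J1  (Se1 fixes effort; stroke away)
bond 0 |J2  (common-e at J1 fixed by 2)
bond 3 |I2  (0-jn J1 has e-setter on 2)
bond 1 |I1  (J2: last free bond brings flow in)

#0 stroke→J2
#1 stroke→I1
#2 stroke→J1
#3 stroke→I2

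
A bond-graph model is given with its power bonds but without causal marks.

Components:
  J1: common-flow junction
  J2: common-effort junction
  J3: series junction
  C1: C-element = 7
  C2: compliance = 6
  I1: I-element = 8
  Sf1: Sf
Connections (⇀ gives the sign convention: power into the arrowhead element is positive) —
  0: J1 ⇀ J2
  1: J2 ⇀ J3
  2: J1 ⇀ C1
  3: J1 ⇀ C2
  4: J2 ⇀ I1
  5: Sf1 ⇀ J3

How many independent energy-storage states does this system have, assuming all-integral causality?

β5 stroke at Sf1  (source Sf1 imposes f)
β1 stroke at J3  (common-f at J3 fixed by 5)
β2 stroke at J1  (C1: C, integral causality)
β3 stroke at J1  (C2: C, integral causality)
β0 stroke at J2  (closing 1-jn rule on J1)
β4 stroke at I1  (common-e at J2 fixed by 0)

3  (C1, C2, I1 all integral)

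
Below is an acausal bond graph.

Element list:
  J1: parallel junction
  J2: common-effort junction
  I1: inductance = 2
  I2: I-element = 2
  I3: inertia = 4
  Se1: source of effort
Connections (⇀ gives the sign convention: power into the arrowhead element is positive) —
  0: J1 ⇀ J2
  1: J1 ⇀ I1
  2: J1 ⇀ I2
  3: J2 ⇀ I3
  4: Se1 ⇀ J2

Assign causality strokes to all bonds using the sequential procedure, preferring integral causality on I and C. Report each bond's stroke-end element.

b0 |J1
b1 |I1
b2 |I2
b3 |I3
b4 |J2

b4 |J2  (Se1: effort source, stroke at far end)
b0 |J1  (J2: bond 4 brought effort, rest push out)
b3 |I3  (common-e at J2 fixed by 4)
b1 |I1  (J1: bond 0 brought effort, rest push out)
b2 |I2  (common-e at J1 fixed by 0)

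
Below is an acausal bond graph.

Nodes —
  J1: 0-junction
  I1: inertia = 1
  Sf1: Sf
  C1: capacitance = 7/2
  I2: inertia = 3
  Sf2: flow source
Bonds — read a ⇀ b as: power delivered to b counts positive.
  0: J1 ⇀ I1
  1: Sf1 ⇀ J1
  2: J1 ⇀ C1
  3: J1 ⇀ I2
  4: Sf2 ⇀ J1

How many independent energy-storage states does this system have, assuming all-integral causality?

3  (C1, I1, I2 all integral)

b1 |Sf1  (source Sf1 imposes f)
b4 |Sf2  (source Sf2 imposes f)
b0 |I1  (I1 integral (f out))
b2 |J1  (prefer integral on C1)
b3 |I2  (J1 effort already set via bond 2)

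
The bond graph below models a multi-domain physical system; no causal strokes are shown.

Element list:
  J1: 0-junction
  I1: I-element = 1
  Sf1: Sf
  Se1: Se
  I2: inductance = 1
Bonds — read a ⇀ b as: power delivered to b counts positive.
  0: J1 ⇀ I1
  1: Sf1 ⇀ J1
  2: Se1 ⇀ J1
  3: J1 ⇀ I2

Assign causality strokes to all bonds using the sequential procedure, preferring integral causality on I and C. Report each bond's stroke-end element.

bond 0 stroke→I1
bond 1 stroke→Sf1
bond 2 stroke→J1
bond 3 stroke→I2

β1 →Sf1  (Sf1 fixes flow; stroke at Sf1)
β2 →J1  (Se1 fixes effort; stroke away)
β0 →I1  (0-jn J1 has e-setter on 2)
β3 →I2  (J1 effort already set via bond 2)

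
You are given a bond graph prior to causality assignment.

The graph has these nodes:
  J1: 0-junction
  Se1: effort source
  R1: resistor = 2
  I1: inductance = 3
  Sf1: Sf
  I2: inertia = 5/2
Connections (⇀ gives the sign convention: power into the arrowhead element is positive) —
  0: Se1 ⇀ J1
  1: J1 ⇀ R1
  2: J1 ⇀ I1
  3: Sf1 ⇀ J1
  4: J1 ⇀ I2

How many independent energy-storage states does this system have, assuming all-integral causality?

2  (I1, I2 all integral)

β0 →J1  (Se1 fixes effort; stroke away)
β3 →Sf1  (Sf1 (Sf) sets flow on bond)
β1 →R1  (0-jn J1 has e-setter on 0)
β2 →I1  (common-e at J1 fixed by 0)
β4 →I2  (0-jn J1 has e-setter on 0)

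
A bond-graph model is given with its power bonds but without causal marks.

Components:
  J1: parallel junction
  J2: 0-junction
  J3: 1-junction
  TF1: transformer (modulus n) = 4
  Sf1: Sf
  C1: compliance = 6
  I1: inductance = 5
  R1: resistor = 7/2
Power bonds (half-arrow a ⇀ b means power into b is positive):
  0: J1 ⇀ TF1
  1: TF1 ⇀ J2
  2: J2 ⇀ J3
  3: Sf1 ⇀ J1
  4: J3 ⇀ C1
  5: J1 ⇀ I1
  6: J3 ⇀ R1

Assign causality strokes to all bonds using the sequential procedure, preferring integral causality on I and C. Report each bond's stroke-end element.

#0 stroke→J1
#1 stroke→TF1
#2 stroke→J2
#3 stroke→Sf1
#4 stroke→J3
#5 stroke→I1
#6 stroke→J3

b3 stroke at Sf1  (Sf1: flow source, stroke at near end)
b4 stroke at J3  (prefer integral on C1)
b5 stroke at I1  (I1 integral (f out))
b0 stroke at J1  (only one effort-in slot at J1)
b1 stroke at TF1  (TF1 one-in-one-out from 0)
b2 stroke at J2  (J2: last free bond brings effort in)
b6 stroke at J3  (common-f at J3 fixed by 2)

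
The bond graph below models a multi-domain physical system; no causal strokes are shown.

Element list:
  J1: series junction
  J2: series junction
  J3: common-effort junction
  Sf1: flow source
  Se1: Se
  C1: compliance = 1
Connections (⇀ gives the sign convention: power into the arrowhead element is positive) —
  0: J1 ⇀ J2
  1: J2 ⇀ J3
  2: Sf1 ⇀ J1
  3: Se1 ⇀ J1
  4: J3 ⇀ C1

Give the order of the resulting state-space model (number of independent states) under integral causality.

1  (C1 all integral)

#2 →Sf1  (Sf1 (Sf) sets flow on bond)
#3 →J1  (source Se1 imposes e)
#0 →J1  (J1: bond 2 brought flow, rest push out)
#1 →J2  (common-f at J2 fixed by 0)
#4 →J3  (J3 needs exactly one e-in)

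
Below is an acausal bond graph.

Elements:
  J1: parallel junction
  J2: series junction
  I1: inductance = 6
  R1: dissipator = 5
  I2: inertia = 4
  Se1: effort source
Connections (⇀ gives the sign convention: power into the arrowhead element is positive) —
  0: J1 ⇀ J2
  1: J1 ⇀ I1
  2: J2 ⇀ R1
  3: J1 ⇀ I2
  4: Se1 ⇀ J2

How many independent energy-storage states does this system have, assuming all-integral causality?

2  (I1, I2 all integral)

b4 stroke→J2  (Se1 fixes effort; stroke away)
b1 stroke→I1  (prefer integral on I1)
b3 stroke→I2  (I2: I, integral causality)
b0 stroke→J1  (J1 needs exactly one e-in)
b2 stroke→J2  (common-f at J2 fixed by 0)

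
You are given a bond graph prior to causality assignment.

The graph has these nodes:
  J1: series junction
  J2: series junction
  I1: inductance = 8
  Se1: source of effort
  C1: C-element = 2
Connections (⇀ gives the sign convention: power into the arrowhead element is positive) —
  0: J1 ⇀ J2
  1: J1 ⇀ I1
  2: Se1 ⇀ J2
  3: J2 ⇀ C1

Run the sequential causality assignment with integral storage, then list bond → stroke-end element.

bond 2 |J2  (Se1 fixes effort; stroke away)
bond 1 |I1  (prefer integral on I1)
bond 0 |J1  (common-f at J1 fixed by 1)
bond 3 |J2  (J2: bond 0 brought flow, rest push out)

#0 stroke→J1
#1 stroke→I1
#2 stroke→J2
#3 stroke→J2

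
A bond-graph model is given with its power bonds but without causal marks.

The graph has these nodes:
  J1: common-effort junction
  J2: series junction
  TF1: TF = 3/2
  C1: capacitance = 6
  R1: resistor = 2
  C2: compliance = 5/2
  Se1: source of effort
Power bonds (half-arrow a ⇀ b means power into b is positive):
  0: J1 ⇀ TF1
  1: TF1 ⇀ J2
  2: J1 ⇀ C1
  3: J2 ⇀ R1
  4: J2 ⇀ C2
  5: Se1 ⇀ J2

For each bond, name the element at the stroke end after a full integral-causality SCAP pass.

#0 |TF1
#1 |J2
#2 |J1
#3 |R1
#4 |J2
#5 |J2

b5 →J2  (Se1: effort source, stroke at far end)
b2 →J1  (prefer integral on C1)
b0 →TF1  (0-jn J1 has e-setter on 2)
b1 →J2  (through TF1, causality passes straight; one stroke at TF1)
b4 →J2  (prefer integral on C2)
b3 →R1  (J2 needs exactly one f-in)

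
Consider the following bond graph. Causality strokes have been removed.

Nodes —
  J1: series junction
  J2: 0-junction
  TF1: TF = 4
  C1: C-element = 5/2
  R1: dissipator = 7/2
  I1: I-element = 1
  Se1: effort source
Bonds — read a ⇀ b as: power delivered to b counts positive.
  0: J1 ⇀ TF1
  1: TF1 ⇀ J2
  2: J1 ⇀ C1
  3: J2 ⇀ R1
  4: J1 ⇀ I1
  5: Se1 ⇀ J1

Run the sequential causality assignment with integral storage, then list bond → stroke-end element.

#0 stroke at J1
#1 stroke at TF1
#2 stroke at J1
#3 stroke at J2
#4 stroke at I1
#5 stroke at J1

β5 stroke→J1  (Se1 fixes effort; stroke away)
β2 stroke→J1  (C1: C, integral causality)
β4 stroke→I1  (I1: I, integral causality)
β0 stroke→J1  (J1: bond 4 brought flow, rest push out)
β1 stroke→TF1  (through TF1, causality passes straight; one stroke at TF1)
β3 stroke→J2  (only one effort-in slot at J2)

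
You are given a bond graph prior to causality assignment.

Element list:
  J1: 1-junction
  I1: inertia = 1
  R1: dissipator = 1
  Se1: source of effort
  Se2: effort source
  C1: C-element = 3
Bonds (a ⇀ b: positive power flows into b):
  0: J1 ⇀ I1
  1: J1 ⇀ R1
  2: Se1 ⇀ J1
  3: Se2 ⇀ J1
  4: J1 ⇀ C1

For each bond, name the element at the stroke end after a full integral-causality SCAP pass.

β0 |I1
β1 |J1
β2 |J1
β3 |J1
β4 |J1

β2 →J1  (source Se1 imposes e)
β3 →J1  (source Se2 imposes e)
β0 →I1  (I1: I, integral causality)
β1 →J1  (J1: bond 0 brought flow, rest push out)
β4 →J1  (common-f at J1 fixed by 0)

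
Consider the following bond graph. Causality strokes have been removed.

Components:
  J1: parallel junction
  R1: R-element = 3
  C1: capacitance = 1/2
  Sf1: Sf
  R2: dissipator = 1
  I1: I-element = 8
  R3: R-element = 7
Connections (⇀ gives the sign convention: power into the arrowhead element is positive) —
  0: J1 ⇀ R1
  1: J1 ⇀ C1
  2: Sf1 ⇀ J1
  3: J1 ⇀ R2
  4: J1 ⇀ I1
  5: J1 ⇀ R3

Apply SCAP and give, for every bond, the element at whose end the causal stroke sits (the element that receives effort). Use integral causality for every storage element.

β2 stroke at Sf1  (Sf1 fixes flow; stroke at Sf1)
β1 stroke at J1  (C1 integral (e out))
β0 stroke at R1  (J1: bond 1 brought effort, rest push out)
β3 stroke at R2  (J1 effort already set via bond 1)
β4 stroke at I1  (common-e at J1 fixed by 1)
β5 stroke at R3  (0-jn J1 has e-setter on 1)

bond 0 →R1
bond 1 →J1
bond 2 →Sf1
bond 3 →R2
bond 4 →I1
bond 5 →R3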